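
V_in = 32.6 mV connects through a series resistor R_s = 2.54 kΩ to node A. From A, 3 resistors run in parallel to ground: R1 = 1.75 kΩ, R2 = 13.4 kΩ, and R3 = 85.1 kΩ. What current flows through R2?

I ≈ 0.911 µA

Parallel bank: R_p = 1/(1/1.75 + 1/13.4 + 1/85.1) = 1.520 kΩ.
V_A by voltage divider: V_A = 32.6 × 1.520/(2.54 + 1.520) = 12.21 mV.
I(R2) = V_A / R2 = 12.21/13.4 = 0.9109 µA.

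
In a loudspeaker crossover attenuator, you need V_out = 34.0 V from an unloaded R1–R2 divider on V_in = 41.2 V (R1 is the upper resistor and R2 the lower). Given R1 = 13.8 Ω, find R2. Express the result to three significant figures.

R2 ≈ 65.2 Ω

Required fraction k = V_out/V_in = 0.8252.
R2 = R1 · 0.8252/(1 − 0.8252) = 65.17 Ω.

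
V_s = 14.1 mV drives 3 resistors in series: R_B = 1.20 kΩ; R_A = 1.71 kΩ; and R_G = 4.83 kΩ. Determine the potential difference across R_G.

ΣR = 1.20 + 1.71 + 4.83 = 7.740 kΩ.
V = V_s · R/ΣR = 14.1 × 0.6240 = 8.799 mV.

V ≈ 8.80 mV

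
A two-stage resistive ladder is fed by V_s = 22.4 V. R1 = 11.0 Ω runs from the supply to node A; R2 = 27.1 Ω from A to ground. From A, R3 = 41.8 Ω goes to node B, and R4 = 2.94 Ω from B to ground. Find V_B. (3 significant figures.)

The second stage (R3 + R4 = 44.74 Ω) loads node A in parallel with R2.
Effective lower resistance at A: R2 ‖ 44.74 = 16.88 Ω.
So V_A = 22.4 × 0.6054 = 13.56 V.
Then the unloaded second divider: V_B = V_A × R4/(R3+R4) = 13.56 × 0.06571 = 0.8911 V.

V_B ≈ 0.891 V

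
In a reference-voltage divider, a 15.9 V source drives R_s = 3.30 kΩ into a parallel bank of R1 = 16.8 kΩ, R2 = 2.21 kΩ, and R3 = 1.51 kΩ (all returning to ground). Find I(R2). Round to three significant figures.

I ≈ 1.48 mA

Equivalent of the parallel group: R_p = 0.8516 kΩ.
V_A by voltage divider: V_A = 15.9 × 0.8516/(3.30 + 0.8516) = 3.261 V.
Branch current I = V_A/R2 = 3.261/2.21 = 1.476 mA.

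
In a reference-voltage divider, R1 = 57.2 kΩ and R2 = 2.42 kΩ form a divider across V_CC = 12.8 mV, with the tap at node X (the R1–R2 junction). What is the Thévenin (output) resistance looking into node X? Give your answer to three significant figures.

R_th ≈ 2.32 kΩ

Looking into X with the source shorted: R_th = R1·R2/(R1+R2) = 57.20 × 2.42/59.62 = 2.322 kΩ.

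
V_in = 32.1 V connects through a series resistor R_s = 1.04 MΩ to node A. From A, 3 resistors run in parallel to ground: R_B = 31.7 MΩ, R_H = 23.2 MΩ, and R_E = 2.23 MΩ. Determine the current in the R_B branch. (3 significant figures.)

I ≈ 0.656 µA

Combine the parallel branches: R_p = (1/31.7 + 1/23.2 + 1/2.23)⁻¹ = 1.912 MΩ.
V_A by voltage divider: V_A = 32.1 × 1.912/(1.04 + 1.912) = 20.79 V.
I(R_B) = V_A / R_B = 20.79/31.7 = 0.6558 µA.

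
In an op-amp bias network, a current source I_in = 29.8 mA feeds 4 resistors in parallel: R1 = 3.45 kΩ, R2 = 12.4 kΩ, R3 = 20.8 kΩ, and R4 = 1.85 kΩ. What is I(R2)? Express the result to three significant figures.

Conductances: ΣG = 1/3.45 + 1/12.4 + 1/20.8 + 1/1.85 = 0.9591 (1/kΩ).
Current divider: I(R2) = I_in · G_k/ΣG = 29.8 × (0.08065/0.9591) = 29.8 × 0.08408 = 2.506 mA.

I ≈ 2.51 mA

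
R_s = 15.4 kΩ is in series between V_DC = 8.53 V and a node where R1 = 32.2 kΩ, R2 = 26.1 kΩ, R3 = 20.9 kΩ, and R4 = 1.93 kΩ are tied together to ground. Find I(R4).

I ≈ 0.410 mA

Parallel bank: R_p = 1/(1/32.2 + 1/26.1 + 1/20.9 + 1/1.93) = 1.574 kΩ.
V_A by voltage divider: V_A = 8.53 × 1.574/(15.4 + 1.574) = 0.7910 V.
Branch current I = V_A/R4 = 0.7910/1.93 = 0.4098 mA.
(Equivalently: I_total = 0.5025 mA, then current-divider fraction G_k/ΣG = 0.8155.)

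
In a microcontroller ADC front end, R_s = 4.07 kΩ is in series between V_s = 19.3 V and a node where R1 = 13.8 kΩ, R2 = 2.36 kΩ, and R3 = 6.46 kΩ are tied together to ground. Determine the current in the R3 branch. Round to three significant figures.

Parallel bank: R_p = 1/(1/13.8 + 1/2.36 + 1/6.46) = 1.536 kΩ.
V_A = 19.3 × 1.536/5.606 = 5.288 V.
I(R3) = V_A / R3 = 5.288/6.46 = 0.8186 mA.

I ≈ 0.819 mA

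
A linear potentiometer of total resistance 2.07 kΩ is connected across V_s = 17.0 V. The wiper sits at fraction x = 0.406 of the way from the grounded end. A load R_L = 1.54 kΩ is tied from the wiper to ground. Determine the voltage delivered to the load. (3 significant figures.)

Split the track: R_lower = x·R_p = 0.8404 kΩ, R_upper = (1−x)·R_p = 1.230 kΩ.
R_L loads the lower segment: effective lower R = 0.5437 kΩ.
Loaded-divider output: V_out = 17.0 × 0.3066 = 5.212 V.

V_out ≈ 5.21 V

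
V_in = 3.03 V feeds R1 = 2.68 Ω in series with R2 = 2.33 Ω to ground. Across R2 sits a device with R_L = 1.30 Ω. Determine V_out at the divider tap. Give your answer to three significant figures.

V_out ≈ 0.719 V

R2 ‖ R_L = (2.33 × 1.30)/(2.33 + 1.30) = 0.8344 Ω.
Then V_out = V_in · R2'/(R1 + R2') = 3.03 × 0.8344/3.514 = 0.7194 V.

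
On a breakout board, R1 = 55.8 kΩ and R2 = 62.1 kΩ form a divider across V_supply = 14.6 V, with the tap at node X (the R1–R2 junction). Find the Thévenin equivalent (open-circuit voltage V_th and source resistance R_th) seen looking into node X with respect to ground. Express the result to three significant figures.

V_th is the unloaded tap voltage: V_supply · R2/(R1+R2) = 14.6 × 0.5267 = 7.690 V.
Looking into X with the source shorted: R_th = R1·R2/(R1+R2) = 55.80 × 62.1/117.9 = 29.39 kΩ.

V_th ≈ 7.69 V, R_th ≈ 29.4 kΩ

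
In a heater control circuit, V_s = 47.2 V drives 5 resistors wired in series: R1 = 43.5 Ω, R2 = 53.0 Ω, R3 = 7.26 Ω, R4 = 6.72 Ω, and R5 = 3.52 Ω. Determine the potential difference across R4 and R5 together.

V ≈ 4.24 V

Series total: ΣR = 43.5 + 53.0 + 7.26 + 6.72 + 3.52 = 114.0 Ω.
R_{R4..R5} = 6.72 + 3.52 = 10.24 Ω.
V = V_s · R/ΣR = 47.2 × 0.08982 = 4.240 V.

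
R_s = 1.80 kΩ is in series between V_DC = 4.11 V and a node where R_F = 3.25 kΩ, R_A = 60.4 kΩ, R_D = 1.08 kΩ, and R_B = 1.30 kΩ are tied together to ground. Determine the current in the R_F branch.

I ≈ 0.273 mA

Parallel bank: R_p = 1/(1/3.25 + 1/60.4 + 1/1.08 + 1/1.30) = 0.4952 kΩ.
V_A by voltage divider: V_A = 4.11 × 0.4952/(1.80 + 0.4952) = 0.8867 V.
I(R_F) = V_A / R_F = 0.8867/3.25 = 0.2728 mA.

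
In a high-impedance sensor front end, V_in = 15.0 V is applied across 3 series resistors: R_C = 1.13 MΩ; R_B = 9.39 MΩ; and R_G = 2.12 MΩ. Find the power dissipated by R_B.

P ≈ 13.2 µW

ΣR = 12.64 MΩ → I = 15.0/12.64 = 1.187 µA.
P = I²R = 1.408 × 9.39 = 13.22 µW.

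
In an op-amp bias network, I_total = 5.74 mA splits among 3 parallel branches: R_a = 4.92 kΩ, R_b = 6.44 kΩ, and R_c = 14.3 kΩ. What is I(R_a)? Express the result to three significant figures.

I ≈ 2.72 mA

Conductances: ΣG = 1/4.92 + 1/6.44 + 1/14.3 = 0.4285 (1/kΩ).
R_a takes the fraction G_k/ΣG = 0.2033/0.4285 = 0.4744, so I = 5.74 × 0.4744 = 2.723 mA.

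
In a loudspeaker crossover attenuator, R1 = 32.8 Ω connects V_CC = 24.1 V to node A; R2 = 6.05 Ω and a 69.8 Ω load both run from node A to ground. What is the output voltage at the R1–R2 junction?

V_out ≈ 3.50 V

First combine the lower leg with the load: R2 ‖ R_L = 5.567 Ω.
Voltage divider with the loaded lower leg: V_out = 24.1 × 5.567/(32.8 + 5.567) = 24.1 × 0.1451 = 3.497 V.
(Unloaded it would be 3.75 V; the load pulls it down.)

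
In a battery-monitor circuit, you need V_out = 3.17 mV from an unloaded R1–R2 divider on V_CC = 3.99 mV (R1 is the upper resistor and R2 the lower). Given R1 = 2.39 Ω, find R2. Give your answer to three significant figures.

The divider ratio is R2/(R1+R2) = 3.17/3.99 = 0.7945.
R2 = R1 · 0.7945/(1 − 0.7945) = 9.239 Ω.

R2 ≈ 9.24 Ω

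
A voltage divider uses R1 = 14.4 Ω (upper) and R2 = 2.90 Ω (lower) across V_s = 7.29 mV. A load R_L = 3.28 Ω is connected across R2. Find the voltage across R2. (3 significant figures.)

R2 ‖ R_L = (2.90 × 3.28)/(2.90 + 3.28) = 1.539 Ω.
Then V_out = V_s · R2'/(R1 + R2') = 7.29 × 1.539/15.94 = 0.7040 mV.

V_out ≈ 0.704 mV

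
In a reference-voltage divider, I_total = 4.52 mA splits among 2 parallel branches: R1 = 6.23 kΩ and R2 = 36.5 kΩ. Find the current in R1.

For two parallel branches, I_k = I_total · (other R)/(sum of R).
I(R1) = 4.52 × 36.5/(6.23 + 36.5) = 4.52 × 0.8542 = 3.861 mA.

I ≈ 3.86 mA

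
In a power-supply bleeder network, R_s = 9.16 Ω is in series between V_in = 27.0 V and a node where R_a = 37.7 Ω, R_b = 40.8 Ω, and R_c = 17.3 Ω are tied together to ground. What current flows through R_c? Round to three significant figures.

I ≈ 0.782 A

Parallel bank: R_p = 1/(1/37.7 + 1/40.8 + 1/17.3) = 9.188 Ω.
V_A by voltage divider: V_A = 27.0 × 9.188/(9.16 + 9.188) = 13.52 V.
I(R_c) = V_A / R_c = 13.52/17.3 = 0.7815 A.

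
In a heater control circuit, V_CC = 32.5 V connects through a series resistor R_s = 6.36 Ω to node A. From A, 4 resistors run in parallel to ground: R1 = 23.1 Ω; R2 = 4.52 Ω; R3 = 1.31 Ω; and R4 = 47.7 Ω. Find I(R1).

I ≈ 0.183 A

Equivalent of the parallel group: R_p = 0.9534 Ω.
V_A by voltage divider: V_A = 32.5 × 0.9534/(6.36 + 0.9534) = 4.237 V.
I(R1) = V_A / R1 = 4.237/23.1 = 0.1834 A.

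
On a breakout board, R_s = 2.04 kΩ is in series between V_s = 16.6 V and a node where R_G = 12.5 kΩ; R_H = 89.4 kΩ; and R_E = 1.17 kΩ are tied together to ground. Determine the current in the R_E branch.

I ≈ 4.84 mA

Equivalent of the parallel group: R_p = 1.057 kΩ.
Node voltage V_A = V_s · R_p/(R_s + R_p) = 16.6 × 0.3413 = 5.666 V.
I(R_E) = V_A / R_E = 5.666/1.17 = 4.843 mA.
(Equivalently: I_total = 5.360 mA, then current-divider fraction G_k/ΣG = 0.9036.)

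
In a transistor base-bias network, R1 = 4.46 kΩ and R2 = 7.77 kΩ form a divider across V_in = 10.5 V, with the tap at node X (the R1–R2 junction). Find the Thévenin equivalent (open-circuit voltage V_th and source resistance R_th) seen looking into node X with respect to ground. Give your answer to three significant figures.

Open-circuit (no load on X): V_th = V_in · R2/(R1 + R2) = 10.5 × 7.77/(4.460 + 7.77) = 6.671 V.
Looking into X with the source shorted: R_th = R1·R2/(R1+R2) = 4.460 × 7.77/12.23 = 2.834 kΩ.

V_th ≈ 6.67 V, R_th ≈ 2.83 kΩ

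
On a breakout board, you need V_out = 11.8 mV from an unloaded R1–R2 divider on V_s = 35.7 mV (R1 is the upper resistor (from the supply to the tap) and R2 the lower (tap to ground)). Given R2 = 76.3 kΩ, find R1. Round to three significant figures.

R1 ≈ 155 kΩ

V_out/V_s = R2/(R1+R2) = 0.3305.
Rearranging, R1 = R2·(1−k)/k = 76.3 × 2.025 = 154.5 kΩ.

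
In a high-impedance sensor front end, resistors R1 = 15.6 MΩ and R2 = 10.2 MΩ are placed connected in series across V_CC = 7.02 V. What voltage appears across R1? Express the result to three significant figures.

Total series resistance ΣR = 15.6 + 10.2 = 25.80 MΩ.
V = V_CC · R/ΣR = 7.02 × 0.6047 = 4.245 V.

V ≈ 4.24 V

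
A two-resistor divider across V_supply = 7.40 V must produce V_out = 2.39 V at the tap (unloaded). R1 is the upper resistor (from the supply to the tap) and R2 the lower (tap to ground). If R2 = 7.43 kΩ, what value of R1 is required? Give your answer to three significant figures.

R1 ≈ 15.6 kΩ

V_out/V_supply = R2/(R1+R2) = 0.3230.
Rearranging, R1 = R2·(1−k)/k = 7.43 × 2.096 = 15.58 kΩ.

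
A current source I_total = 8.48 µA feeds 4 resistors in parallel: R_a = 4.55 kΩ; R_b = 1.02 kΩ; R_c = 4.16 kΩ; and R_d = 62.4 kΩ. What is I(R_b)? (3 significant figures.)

I ≈ 5.71 µA

Total conductance ΣG = 1/4.55 + 1/1.02 + 1/4.16 + 1/62.4 = 1.457 (units of 1/kΩ).
Current divider: I(R_b) = I_total · G_k/ΣG = 8.48 × (0.9804/1.457) = 8.48 × 0.6731 = 5.708 µA.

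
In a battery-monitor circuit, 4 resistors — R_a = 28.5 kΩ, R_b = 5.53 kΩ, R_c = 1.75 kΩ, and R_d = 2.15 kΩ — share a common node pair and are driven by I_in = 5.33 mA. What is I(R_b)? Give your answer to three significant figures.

I ≈ 0.770 mA

Total conductance ΣG = 1/28.5 + 1/5.53 + 1/1.75 + 1/2.15 = 1.252 (units of 1/kΩ).
By the current-divider rule, I = I_in · G_k/ΣG = 5.33 × 0.1444 = 0.7695 mA.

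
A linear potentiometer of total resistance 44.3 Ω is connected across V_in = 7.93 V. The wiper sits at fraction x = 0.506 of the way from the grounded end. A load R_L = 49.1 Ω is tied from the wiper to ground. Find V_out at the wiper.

Split the track: R_lower = x·R_p = 22.42 Ω, R_upper = (1−x)·R_p = 21.88 Ω.
(x·R_p) ‖ R_L = 15.39 Ω.
V_out = 7.93 × 15.39/(21.88 + 15.39) = 3.274 V.
(Unloaded: V_out = x·V_in = 4.01 V.)

V_out ≈ 3.27 V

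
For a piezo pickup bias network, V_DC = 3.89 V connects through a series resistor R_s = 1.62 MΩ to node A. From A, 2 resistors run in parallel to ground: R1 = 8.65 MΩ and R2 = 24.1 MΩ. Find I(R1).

I ≈ 0.358 µA

Equivalent of the parallel group: R_p = 6.365 MΩ.
V_A by voltage divider: V_A = 3.89 × 6.365/(1.62 + 6.365) = 3.101 V.
Branch current I = V_A/R1 = 3.101/8.65 = 0.3585 µA.
(Check via current divider: I_total = 0.4871 µA; share G_k/ΣG = 0.7359 → same result.)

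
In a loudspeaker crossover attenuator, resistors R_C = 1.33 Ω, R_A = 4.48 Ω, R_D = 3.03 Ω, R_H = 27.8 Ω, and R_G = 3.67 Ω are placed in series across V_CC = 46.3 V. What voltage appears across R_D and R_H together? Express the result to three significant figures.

Total series resistance ΣR = 1.33 + 4.48 + 3.03 + 27.8 + 3.67 = 40.31 Ω.
R_{R_D..R_H} = 3.03 + 27.8 = 30.83 Ω.
Voltage divider: V = V_CC · (30.83 / 40.31) = 46.3 × 0.7648 = 35.41 V.

V ≈ 35.4 V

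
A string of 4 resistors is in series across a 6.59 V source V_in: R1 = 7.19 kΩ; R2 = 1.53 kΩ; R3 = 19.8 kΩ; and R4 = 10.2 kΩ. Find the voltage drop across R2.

V ≈ 0.260 V

Total series resistance ΣR = 7.19 + 1.53 + 19.8 + 10.2 = 38.72 kΩ.
Voltage divider: V = V_in · (1.530 / 38.72) = 6.59 × 0.03951 = 0.2604 V.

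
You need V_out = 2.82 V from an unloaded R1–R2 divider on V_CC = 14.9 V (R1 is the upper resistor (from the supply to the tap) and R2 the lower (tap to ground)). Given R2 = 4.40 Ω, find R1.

Required fraction k = V_out/V_CC = 0.1893.
R1 = R2·(1/k − 1) = 4.40 × 4.284 = 18.85 Ω.

R1 ≈ 18.8 Ω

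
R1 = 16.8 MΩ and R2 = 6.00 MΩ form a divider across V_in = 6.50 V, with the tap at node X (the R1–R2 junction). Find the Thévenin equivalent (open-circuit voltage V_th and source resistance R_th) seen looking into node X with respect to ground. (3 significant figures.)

V_th ≈ 1.71 V, R_th ≈ 4.42 MΩ

V_th is the unloaded tap voltage: V_in · R2/(R1+R2) = 6.50 × 0.2632 = 1.711 V.
Looking into X with the source shorted: R_th = R1·R2/(R1+R2) = 16.80 × 6.00/22.80 = 4.421 MΩ.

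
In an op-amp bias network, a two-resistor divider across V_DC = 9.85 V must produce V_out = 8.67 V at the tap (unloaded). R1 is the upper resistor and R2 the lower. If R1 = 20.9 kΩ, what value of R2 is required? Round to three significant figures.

R2 ≈ 154 kΩ

Required fraction k = V_out/V_DC = 0.8802.
Rearranging, R2 = R1·k/(1−k) = 20.9 × 7.347 = 153.6 kΩ.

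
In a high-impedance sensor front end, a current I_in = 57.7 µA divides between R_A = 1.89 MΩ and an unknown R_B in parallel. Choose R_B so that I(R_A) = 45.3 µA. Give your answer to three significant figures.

R_B ≈ 6.90 MΩ

Two-branch current divider: I_A = I_in · R_B/(R_A + R_B).
With f = 0.7851, R_B = R_A · f/(1−f) = 1.89 × 3.653 = 6.905 MΩ.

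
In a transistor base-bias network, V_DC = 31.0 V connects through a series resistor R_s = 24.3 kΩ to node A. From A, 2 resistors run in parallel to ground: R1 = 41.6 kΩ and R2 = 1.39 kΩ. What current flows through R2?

I ≈ 1.17 mA

Equivalent of the parallel group: R_p = 1.345 kΩ.
Node voltage V_A = V_DC · R_p/(R_s + R_p) = 31.0 × 0.05245 = 1.626 V.
I(R2) = V_A / R2 = 1.626/1.39 = 1.170 mA.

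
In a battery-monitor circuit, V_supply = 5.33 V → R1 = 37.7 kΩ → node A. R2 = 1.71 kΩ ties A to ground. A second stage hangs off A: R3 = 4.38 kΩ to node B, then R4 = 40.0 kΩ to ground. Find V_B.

V_B ≈ 0.201 V

Node A sees R2 in parallel with the series input of stage 2, R3 + R4 = 44.38 kΩ.
R2 ‖ (R3+R4) = 1.647 kΩ.
First divider: V_A = V_supply · 1.647/(37.7 + 1.647) = 0.2230 V.
Then the unloaded second divider: V_B = V_A × R4/(R3+R4) = 0.2230 × 0.9013 = 0.2010 V.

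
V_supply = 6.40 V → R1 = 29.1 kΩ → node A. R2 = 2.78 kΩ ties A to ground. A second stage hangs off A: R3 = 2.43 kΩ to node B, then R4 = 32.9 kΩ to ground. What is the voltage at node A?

The second stage (R3 + R4 = 35.33 kΩ) loads node A in parallel with R2.
R2 ‖ (R3+R4) = 2.577 kΩ.
So V_A = 6.40 × 0.08136 = 0.5207 V.

V_A ≈ 0.521 V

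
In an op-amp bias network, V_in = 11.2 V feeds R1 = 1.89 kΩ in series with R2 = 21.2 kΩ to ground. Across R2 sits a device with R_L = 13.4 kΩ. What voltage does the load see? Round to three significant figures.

R2 ‖ R_L = (21.2 × 13.4)/(21.2 + 13.4) = 8.210 kΩ.
Then V_out = V_in · R2'/(R1 + R2') = 11.2 × 8.210/10.10 = 9.104 V.

V_out ≈ 9.10 V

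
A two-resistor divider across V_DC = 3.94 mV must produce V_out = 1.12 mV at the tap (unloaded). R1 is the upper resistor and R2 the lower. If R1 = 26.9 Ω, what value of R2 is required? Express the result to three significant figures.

The divider ratio is R2/(R1+R2) = 1.12/3.94 = 0.2843.
Rearranging, R2 = R1·k/(1−k) = 26.9 × 0.3972 = 10.68 Ω.

R2 ≈ 10.7 Ω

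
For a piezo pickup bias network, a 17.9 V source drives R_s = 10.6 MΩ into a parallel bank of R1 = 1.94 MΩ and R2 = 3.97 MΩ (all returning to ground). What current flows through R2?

Equivalent of the parallel group: R_p = 1.303 MΩ.
V_A by voltage divider: V_A = 17.9 × 1.303/(10.6 + 1.303) = 1.960 V.
Branch current I = V_A/R2 = 1.960/3.97 = 0.4936 µA.

I ≈ 0.494 µA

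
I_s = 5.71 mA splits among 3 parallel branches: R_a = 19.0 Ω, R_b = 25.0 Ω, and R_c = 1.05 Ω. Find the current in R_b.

I ≈ 0.219 mA

Conductances: ΣG = 1/19.0 + 1/25.0 + 1/1.05 = 1.045 (1/Ω).
By the current-divider rule, I = I_s · G_k/ΣG = 5.71 × 0.03828 = 0.2186 mA.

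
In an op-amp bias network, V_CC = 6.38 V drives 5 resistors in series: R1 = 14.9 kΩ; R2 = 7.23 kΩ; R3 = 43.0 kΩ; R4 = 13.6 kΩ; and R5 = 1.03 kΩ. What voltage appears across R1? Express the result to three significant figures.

V ≈ 1.19 V

Series total: ΣR = 14.9 + 7.23 + 43.0 + 13.6 + 1.03 = 79.76 kΩ.
V = V_CC · R/ΣR = 6.38 × 0.1868 = 1.192 V.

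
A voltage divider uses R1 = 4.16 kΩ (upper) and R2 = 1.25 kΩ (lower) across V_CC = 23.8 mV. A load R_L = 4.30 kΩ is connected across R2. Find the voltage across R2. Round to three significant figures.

The load sits in parallel with R2, giving an effective lower resistance R2' = R2·R_L/(R2+R_L) = 0.9685 kΩ.
Now apply the divider: V_out = 23.8 × 0.1888 = 4.494 mV.

V_out ≈ 4.49 mV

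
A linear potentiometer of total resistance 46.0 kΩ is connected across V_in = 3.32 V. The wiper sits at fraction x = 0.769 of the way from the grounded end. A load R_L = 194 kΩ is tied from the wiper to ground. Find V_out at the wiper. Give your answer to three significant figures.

V_out ≈ 2.45 V

The pot divides into 10.63 kΩ above the wiper and 35.37 kΩ below.
(x·R_p) ‖ R_L = 29.92 kΩ.
V_out = 3.32 × 29.92/(10.63 + 29.92) = 2.450 V.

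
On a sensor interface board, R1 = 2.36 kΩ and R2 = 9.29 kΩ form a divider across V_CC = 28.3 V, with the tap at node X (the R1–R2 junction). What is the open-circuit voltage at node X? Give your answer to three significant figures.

V_th is the unloaded tap voltage: V_CC · R2/(R1+R2) = 28.3 × 0.7974 = 22.57 V.

V_th ≈ 22.6 V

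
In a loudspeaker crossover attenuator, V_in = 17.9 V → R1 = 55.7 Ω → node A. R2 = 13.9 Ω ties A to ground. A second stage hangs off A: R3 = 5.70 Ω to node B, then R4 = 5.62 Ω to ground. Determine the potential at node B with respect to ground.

Looking into the second stage from A: R3 + R4 = 11.32 Ω appears in parallel with R2.
Effective lower resistance at A: R2 ‖ 11.32 = 6.239 Ω.
So V_A = 17.9 × 0.1007 = 1.803 V.
V_B = V_A × 0.4965 = 0.8951 V.

V_B ≈ 0.895 V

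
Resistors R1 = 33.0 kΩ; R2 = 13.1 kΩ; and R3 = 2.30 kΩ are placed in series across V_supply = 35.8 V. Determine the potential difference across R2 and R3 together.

Series total: ΣR = 33.0 + 13.1 + 2.30 = 48.40 kΩ.
R_{R2..R3} = 13.1 + 2.30 = 15.40 kΩ.
V = V_supply · R/ΣR = 35.8 × 0.3182 = 11.39 V.

V ≈ 11.4 V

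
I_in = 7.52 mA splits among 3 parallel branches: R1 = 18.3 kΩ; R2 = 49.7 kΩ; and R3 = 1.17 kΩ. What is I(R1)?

Total conductance ΣG = 1/18.3 + 1/49.7 + 1/1.17 = 0.9295 (units of 1/kΩ).
Current divider: I(R1) = I_in · G_k/ΣG = 7.52 × (0.05464/0.9295) = 7.52 × 0.05879 = 0.4421 mA.

I ≈ 0.442 mA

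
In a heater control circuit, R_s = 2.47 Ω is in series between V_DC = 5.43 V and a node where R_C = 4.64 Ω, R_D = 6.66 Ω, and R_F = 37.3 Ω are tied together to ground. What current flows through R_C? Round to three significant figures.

Equivalent of the parallel group: R_p = 2.548 Ω.
V_A by voltage divider: V_A = 5.43 × 2.548/(2.47 + 2.548) = 2.757 V.
I(R_C) = V_A / R_C = 2.757/4.64 = 0.5942 A.
(Check via current divider: I_total = 1.082 A; share G_k/ΣG = 0.5491 → same result.)

I ≈ 0.594 A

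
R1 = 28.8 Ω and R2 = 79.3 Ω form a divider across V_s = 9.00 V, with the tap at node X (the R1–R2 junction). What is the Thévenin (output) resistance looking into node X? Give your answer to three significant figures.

R_th ≈ 21.1 Ω

Zeroing V_s shorts the top of R1 to ground, so R_th = R1 ‖ R2 = 21.13 Ω.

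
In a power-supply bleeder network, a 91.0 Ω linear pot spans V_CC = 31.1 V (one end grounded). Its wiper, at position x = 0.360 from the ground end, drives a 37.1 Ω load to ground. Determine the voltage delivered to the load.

V_out ≈ 7.15 V

The pot divides into 58.24 Ω above the wiper and 32.76 Ω below.
(x·R_p) ‖ R_L = 17.40 Ω.
Loaded-divider output: V_out = 31.1 × 0.2300 = 7.153 V.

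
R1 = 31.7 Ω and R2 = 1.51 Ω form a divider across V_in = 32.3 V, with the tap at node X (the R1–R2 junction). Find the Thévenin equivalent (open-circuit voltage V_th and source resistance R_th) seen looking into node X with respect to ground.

V_th is the unloaded tap voltage: V_in · R2/(R1+R2) = 32.3 × 0.04547 = 1.469 V.
Zeroing V_in shorts the top of R1 to ground, so R_th = R1 ‖ R2 = 1.441 Ω.

V_th ≈ 1.47 V, R_th ≈ 1.44 Ω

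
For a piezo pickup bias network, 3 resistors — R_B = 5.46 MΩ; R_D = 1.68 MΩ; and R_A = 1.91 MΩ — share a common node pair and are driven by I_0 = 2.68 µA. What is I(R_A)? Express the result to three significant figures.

I ≈ 1.08 µA

Total conductance ΣG = 1/5.46 + 1/1.68 + 1/1.91 = 1.302 (units of 1/MΩ).
By the current-divider rule, I = I_0 · G_k/ΣG = 2.68 × 0.4021 = 1.078 µA.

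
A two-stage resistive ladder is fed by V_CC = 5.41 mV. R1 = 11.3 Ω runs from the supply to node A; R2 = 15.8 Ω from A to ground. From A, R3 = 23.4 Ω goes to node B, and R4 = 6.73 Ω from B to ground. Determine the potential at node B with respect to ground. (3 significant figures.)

V_B ≈ 0.578 mV

Node A sees R2 in parallel with the series input of stage 2, R3 + R4 = 30.13 Ω.
R2 ‖ (R3+R4) = 10.36 Ω.
First divider: V_A = V_CC · 10.36/(11.3 + 10.36) = 2.588 mV.
V_B = V_A × 0.2234 = 0.5781 mV.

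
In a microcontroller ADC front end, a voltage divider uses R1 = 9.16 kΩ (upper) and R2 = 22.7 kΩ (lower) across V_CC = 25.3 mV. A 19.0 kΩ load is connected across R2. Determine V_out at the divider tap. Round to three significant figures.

V_out ≈ 13.4 mV

The load sits in parallel with R2, giving an effective lower resistance R2' = R2·R_L/(R2+R_L) = 10.34 kΩ.
Now apply the divider: V_out = 25.3 × 0.5303 = 13.42 mV.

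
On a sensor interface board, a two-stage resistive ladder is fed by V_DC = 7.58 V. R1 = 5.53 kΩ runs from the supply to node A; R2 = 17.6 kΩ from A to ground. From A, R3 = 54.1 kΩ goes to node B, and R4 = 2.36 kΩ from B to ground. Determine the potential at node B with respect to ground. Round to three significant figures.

V_B ≈ 0.224 V

Looking into the second stage from A: R3 + R4 = 56.46 kΩ appears in parallel with R2.
R2 ‖ (R3+R4) = 13.42 kΩ.
So V_A = 7.58 × 0.7081 = 5.368 V.
V_B = V_A × 0.04180 = 0.2244 V.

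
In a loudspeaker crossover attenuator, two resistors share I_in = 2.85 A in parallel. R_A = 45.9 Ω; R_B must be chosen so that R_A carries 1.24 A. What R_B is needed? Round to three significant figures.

Two-branch current divider: I_A = I_in · R_B/(R_A + R_B).
1.24/2.85 = R_B/(R_A + R_B) → R_B = R_A · (0.4351)/(1 − 0.4351) = 45.9 × 0.7702 = 35.35 Ω.

R_B ≈ 35.4 Ω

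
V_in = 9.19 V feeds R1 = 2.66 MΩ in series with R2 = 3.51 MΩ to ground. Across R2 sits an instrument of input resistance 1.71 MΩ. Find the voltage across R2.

V_out ≈ 2.77 V

The load sits in parallel with R2, giving an effective lower resistance R2' = R2·R_L/(R2+R_L) = 1.150 MΩ.
Now apply the divider: V_out = 9.19 × 0.3018 = 2.774 V.
(Unloaded it would be 5.23 V; the load pulls it down.)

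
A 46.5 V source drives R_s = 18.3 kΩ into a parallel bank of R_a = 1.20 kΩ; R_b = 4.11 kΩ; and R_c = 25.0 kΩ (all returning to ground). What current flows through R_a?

Equivalent of the parallel group: R_p = 0.8955 kΩ.
V_A = 46.5 × 0.8955/19.20 = 2.169 V.
I(R_a) = V_A / R_a = 2.169/1.20 = 1.808 mA.
(Equivalently: I_total = 2.422 mA, then current-divider fraction G_k/ΣG = 0.7463.)

I ≈ 1.81 mA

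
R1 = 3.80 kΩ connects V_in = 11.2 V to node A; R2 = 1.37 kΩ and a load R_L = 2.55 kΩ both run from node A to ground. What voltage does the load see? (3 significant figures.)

V_out ≈ 2.13 V

First combine the lower leg with the load: R2 ‖ R_L = 0.8912 kΩ.
Then V_out = V_in · R2'/(R1 + R2') = 11.2 × 0.8912/4.691 = 2.128 V.
(Unloaded it would be 2.97 V; the load pulls it down.)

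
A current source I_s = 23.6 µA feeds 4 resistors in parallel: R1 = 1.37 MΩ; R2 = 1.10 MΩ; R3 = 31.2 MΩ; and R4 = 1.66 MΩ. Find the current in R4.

I ≈ 6.25 µA

Conductances: ΣG = 1/1.37 + 1/1.10 + 1/31.2 + 1/1.66 = 2.273 (1/MΩ).
R4 takes the fraction G_k/ΣG = 0.6024/2.273 = 0.2650, so I = 23.6 × 0.2650 = 6.253 µA.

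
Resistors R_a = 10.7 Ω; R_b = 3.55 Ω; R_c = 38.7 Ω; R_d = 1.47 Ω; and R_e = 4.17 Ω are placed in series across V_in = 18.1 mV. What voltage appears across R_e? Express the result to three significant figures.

V ≈ 1.29 mV

Series total: ΣR = 10.7 + 3.55 + 38.7 + 1.47 + 4.17 = 58.59 Ω.
By the voltage-divider rule, V = 18.1 × 4.170/58.59 = 1.288 mV.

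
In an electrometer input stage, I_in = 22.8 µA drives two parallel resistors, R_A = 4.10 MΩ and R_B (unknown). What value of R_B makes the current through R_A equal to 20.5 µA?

Two-branch current divider: I_A = I_in · R_B/(R_A + R_B).
20.5/22.8 = R_B/(R_A + R_B) → R_B = R_A · (0.8991)/(1 − 0.8991) = 4.10 × 8.913 = 36.54 MΩ.

R_B ≈ 36.5 MΩ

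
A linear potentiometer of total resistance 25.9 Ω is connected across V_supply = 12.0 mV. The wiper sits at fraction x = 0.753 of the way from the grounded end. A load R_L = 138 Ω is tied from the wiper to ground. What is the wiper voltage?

V_out ≈ 8.73 mV

Split the track: R_lower = x·R_p = 19.50 Ω, R_upper = (1−x)·R_p = 6.397 Ω.
R_L loads the lower segment: effective lower R = 17.09 Ω.
Loaded-divider output: V_out = 12.0 × 0.7276 = 8.731 mV.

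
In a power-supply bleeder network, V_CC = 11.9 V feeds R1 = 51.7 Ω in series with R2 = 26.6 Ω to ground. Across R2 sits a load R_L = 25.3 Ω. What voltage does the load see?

First combine the lower leg with the load: R2 ‖ R_L = 12.97 Ω.
Voltage divider with the loaded lower leg: V_out = 11.9 × 12.97/(51.7 + 12.97) = 11.9 × 0.2005 = 2.386 V.

V_out ≈ 2.39 V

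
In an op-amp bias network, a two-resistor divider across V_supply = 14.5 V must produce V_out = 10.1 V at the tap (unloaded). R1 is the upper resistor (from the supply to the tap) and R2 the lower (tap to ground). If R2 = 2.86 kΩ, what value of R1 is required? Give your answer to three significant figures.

R1 ≈ 1.25 kΩ

V_out/V_supply = R2/(R1+R2) = 0.6966.
Rearranging, R1 = R2·(1−k)/k = 2.86 × 0.4356 = 1.246 kΩ.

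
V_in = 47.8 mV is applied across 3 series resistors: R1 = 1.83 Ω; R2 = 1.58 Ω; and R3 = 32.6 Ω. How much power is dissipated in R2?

P ≈ 2.78 µW

ΣR = 36.01 Ω → I = 47.8/36.01 = 1.327 mA.
P = I²R = 1.762 × 1.58 = 2.784 µW.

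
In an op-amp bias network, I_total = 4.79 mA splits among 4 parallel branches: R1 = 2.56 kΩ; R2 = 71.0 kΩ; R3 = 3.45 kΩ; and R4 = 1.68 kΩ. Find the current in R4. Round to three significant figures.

Total conductance ΣG = 1/2.56 + 1/71.0 + 1/3.45 + 1/1.68 = 1.290 (units of 1/kΩ).
Current divider: I(R4) = I_total · G_k/ΣG = 4.79 × (0.5952/1.290) = 4.79 × 0.4615 = 2.211 mA.

I ≈ 2.21 mA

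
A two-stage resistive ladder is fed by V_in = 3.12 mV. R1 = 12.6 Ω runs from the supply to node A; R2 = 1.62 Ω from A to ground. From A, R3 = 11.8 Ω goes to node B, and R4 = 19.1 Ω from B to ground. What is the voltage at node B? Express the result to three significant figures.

V_B ≈ 0.210 mV

The second stage (R3 + R4 = 30.90 Ω) loads node A in parallel with R2.
R2 ‖ (R3+R4) = 1.539 Ω.
So V_A = 3.12 × 0.1089 = 0.3397 mV.
V_B = V_A × 0.6181 = 0.2100 mV.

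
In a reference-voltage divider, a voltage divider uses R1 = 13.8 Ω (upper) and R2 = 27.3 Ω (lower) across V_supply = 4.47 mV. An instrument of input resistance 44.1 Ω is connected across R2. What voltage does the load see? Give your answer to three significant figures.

V_out ≈ 2.46 mV

R2 ‖ R_L = (27.3 × 44.1)/(27.3 + 44.1) = 16.86 Ω.
Voltage divider with the loaded lower leg: V_out = 4.47 × 16.86/(13.8 + 16.86) = 4.47 × 0.5499 = 2.458 mV.
(Unloaded it would be 2.97 mV; the load pulls it down.)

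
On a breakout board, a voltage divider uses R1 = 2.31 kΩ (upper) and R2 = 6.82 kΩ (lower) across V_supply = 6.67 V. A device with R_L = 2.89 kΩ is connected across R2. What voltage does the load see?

First combine the lower leg with the load: R2 ‖ R_L = 2.030 kΩ.
Now apply the divider: V_out = 6.67 × 0.4677 = 3.120 V.
(Unloaded it would be 4.98 V; the load pulls it down.)

V_out ≈ 3.12 V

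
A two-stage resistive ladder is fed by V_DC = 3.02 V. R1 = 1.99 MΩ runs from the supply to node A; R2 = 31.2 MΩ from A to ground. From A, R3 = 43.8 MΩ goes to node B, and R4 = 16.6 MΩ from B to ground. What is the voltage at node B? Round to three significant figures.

Looking into the second stage from A: R3 + R4 = 60.40 MΩ appears in parallel with R2.
Effective lower resistance at A: R2 ‖ 60.40 = 20.57 MΩ.
So V_A = 3.02 × 0.9118 = 2.754 V.
V_B = V_A × 0.2748 = 0.7568 V.

V_B ≈ 0.757 V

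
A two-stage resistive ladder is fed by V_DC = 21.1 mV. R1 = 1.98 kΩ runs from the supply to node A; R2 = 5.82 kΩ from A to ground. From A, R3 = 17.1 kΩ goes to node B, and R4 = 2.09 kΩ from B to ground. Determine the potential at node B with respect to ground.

V_B ≈ 1.59 mV

The second stage (R3 + R4 = 19.19 kΩ) loads node A in parallel with R2.
Effective lower resistance at A: R2 ‖ 19.19 = 4.466 kΩ.
So V_A = 21.1 × 0.6928 = 14.62 mV.
Then the unloaded second divider: V_B = V_A × R4/(R3+R4) = 14.62 × 0.1089 = 1.592 mV.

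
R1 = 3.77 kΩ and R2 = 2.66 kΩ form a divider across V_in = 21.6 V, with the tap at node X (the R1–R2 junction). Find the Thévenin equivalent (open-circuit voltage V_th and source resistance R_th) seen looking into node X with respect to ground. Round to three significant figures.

V_th ≈ 8.94 V, R_th ≈ 1.56 kΩ

V_th is the unloaded tap voltage: V_in · R2/(R1+R2) = 21.6 × 0.4137 = 8.936 V.
Looking into X with the source shorted: R_th = R1·R2/(R1+R2) = 3.770 × 2.66/6.430 = 1.560 kΩ.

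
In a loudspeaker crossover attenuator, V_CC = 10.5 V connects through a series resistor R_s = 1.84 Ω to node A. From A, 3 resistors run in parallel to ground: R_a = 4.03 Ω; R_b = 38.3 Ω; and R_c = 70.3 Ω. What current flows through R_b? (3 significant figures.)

Equivalent of the parallel group: R_p = 3.467 Ω.
Node voltage V_A = V_CC · R_p/(R_s + R_p) = 10.5 × 0.6533 = 6.859 V.
Branch current I = V_A/R_b = 6.859/38.3 = 0.1791 A.

I ≈ 0.179 A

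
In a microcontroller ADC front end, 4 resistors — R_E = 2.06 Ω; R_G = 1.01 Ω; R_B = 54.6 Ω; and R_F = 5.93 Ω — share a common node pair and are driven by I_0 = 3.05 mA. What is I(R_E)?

Total conductance ΣG = 1/2.06 + 1/1.01 + 1/54.6 + 1/5.93 = 1.662 (units of 1/Ω).
By the current-divider rule, I = I_0 · G_k/ΣG = 3.05 × 0.2920 = 0.8906 mA.

I ≈ 0.891 mA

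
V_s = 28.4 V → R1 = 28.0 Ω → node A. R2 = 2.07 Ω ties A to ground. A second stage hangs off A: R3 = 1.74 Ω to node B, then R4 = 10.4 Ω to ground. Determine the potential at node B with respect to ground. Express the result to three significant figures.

Node A sees R2 in parallel with the series input of stage 2, R3 + R4 = 12.14 Ω.
R2 ‖ (R3+R4) = 1.768 Ω.
So V_A = 28.4 × 0.05941 = 1.687 V.
Then the unloaded second divider: V_B = V_A × R4/(R3+R4) = 1.687 × 0.8567 = 1.445 V.

V_B ≈ 1.45 V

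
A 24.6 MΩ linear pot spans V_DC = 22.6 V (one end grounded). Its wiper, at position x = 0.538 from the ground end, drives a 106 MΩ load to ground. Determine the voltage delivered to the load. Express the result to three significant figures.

V_out ≈ 11.5 V

The pot divides into 11.37 MΩ above the wiper and 13.23 MΩ below.
(x·R_p) ‖ R_L = 11.77 MΩ.
Then V_out = V_DC · 11.77/(11.37 + 11.77) = 11.50 V.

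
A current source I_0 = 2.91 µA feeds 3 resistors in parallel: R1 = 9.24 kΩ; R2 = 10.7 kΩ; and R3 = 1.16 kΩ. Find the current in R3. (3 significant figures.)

I ≈ 2.36 µA

Conductances: ΣG = 1/9.24 + 1/10.7 + 1/1.16 = 1.064 (1/kΩ).
Current divider: I(R3) = I_0 · G_k/ΣG = 2.91 × (0.8621/1.064) = 2.91 × 0.8104 = 2.358 µA.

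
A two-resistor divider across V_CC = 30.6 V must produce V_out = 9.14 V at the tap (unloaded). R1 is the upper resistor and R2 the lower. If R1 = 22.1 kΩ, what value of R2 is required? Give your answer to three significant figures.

V_out/V_CC = R2/(R1+R2) = 0.2987.
So R2 = R1 · V_out/(V_CC − V_out) = 22.1 × 9.14/(30.6 − 9.14) = 22.1 × 0.4259 = 9.413 kΩ.

R2 ≈ 9.41 kΩ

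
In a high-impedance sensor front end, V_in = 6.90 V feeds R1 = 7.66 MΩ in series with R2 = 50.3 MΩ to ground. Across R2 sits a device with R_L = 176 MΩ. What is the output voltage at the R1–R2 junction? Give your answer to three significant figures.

First combine the lower leg with the load: R2 ‖ R_L = 39.12 MΩ.
Then V_out = V_in · R2'/(R1 + R2') = 6.90 × 39.12/46.78 = 5.770 V.
(Unloaded it would be 5.99 V; the load pulls it down.)

V_out ≈ 5.77 V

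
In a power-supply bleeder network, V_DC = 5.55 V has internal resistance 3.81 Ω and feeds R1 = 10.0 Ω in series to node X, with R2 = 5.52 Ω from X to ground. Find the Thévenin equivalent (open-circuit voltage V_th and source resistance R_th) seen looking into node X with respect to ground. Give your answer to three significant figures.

V_th ≈ 1.58 V, R_th ≈ 3.94 Ω

R1' = 3.81 + 10.0 = 13.81 Ω (source resistance + R1).
With X open, the divider is unloaded: V_th = 5.55 × 5.52/19.33 = 1.585 V.
Zeroing V_DC shorts the top of R1' to ground, so R_th = R1' ‖ R2 = 3.944 Ω.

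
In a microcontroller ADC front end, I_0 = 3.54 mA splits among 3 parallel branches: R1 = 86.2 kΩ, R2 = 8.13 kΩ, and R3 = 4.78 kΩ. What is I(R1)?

ΣG = 1/86.2 + 1/8.13 + 1/4.78 = 0.3438.
R1 takes the fraction G_k/ΣG = 0.01160/0.3438 = 0.03374, so I = 3.54 × 0.03374 = 0.1194 mA.

I ≈ 0.119 mA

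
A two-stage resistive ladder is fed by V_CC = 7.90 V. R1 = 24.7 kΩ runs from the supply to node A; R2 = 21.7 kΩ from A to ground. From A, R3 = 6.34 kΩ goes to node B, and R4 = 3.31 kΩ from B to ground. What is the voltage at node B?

The second stage (R3 + R4 = 9.650 kΩ) loads node A in parallel with R2.
R2 ‖ (R3+R4) = 6.680 kΩ.
V_A = 7.90 × 6.680/(24.7 + 6.680) = 1.682 V.
Stage 2 is unloaded, so V_B = V_A · R4/(R3+R4) = 1.682 × 3.31/9.650 = 0.5768 V.

V_B ≈ 0.577 V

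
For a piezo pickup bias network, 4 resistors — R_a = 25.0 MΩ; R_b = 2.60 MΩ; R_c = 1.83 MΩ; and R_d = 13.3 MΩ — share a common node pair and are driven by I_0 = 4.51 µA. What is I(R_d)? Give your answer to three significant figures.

I ≈ 0.324 µA

ΣG = 1/25.0 + 1/2.60 + 1/1.83 + 1/13.3 = 1.046.
Current divider: I(R_d) = I_0 · G_k/ΣG = 4.51 × (0.07519/1.046) = 4.51 × 0.07186 = 0.3241 µA.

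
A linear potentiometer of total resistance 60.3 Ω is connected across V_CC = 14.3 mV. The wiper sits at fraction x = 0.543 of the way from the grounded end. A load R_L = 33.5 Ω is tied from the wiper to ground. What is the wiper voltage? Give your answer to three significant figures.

Split the track: R_lower = x·R_p = 32.74 Ω, R_upper = (1−x)·R_p = 27.56 Ω.
(x·R_p) ‖ R_L = 16.56 Ω.
Loaded-divider output: V_out = 14.3 × 0.3753 = 5.367 mV.
(Unloaded: V_out = x·V_CC = 7.76 mV.)

V_out ≈ 5.37 mV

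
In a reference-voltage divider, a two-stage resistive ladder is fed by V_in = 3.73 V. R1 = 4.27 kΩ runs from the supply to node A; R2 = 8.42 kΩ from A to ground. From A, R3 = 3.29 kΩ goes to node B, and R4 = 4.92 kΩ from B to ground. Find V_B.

V_B ≈ 1.10 V

Node A sees R2 in parallel with the series input of stage 2, R3 + R4 = 8.210 kΩ.
Effective lower resistance at A: R2 ‖ 8.210 = 4.157 kΩ.
So V_A = 3.73 × 0.4933 = 1.840 V.
Stage 2 is unloaded, so V_B = V_A · R4/(R3+R4) = 1.840 × 4.92/8.210 = 1.103 V.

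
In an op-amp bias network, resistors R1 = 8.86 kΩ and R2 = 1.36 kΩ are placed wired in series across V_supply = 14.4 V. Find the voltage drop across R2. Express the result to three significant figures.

Total series resistance ΣR = 8.86 + 1.36 = 10.22 kΩ.
V = V_supply · R/ΣR = 14.4 × 0.1331 = 1.916 V.

V ≈ 1.92 V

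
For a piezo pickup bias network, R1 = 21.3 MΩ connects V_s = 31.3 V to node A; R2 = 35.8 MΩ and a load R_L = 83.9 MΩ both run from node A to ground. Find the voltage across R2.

V_out ≈ 16.9 V

R2 ‖ R_L = (35.8 × 83.9)/(35.8 + 83.9) = 25.09 MΩ.
Voltage divider with the loaded lower leg: V_out = 31.3 × 25.09/(21.3 + 25.09) = 31.3 × 0.5409 = 16.93 V.
(Unloaded it would be 19.6 V; the load pulls it down.)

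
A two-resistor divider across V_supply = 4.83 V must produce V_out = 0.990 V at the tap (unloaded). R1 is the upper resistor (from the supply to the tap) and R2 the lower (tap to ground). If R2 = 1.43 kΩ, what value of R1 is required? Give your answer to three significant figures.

R1 ≈ 5.55 kΩ

V_out/V_supply = R2/(R1+R2) = 0.2050.
So R1 = R2 · (V_supply/V_out − 1) = 1.43 × (4.83/0.990 − 1) = 1.43 × 3.879 = 5.547 kΩ.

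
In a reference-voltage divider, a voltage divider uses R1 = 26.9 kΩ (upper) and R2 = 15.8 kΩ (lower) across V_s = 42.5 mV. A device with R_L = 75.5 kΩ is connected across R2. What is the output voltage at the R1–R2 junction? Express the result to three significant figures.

V_out ≈ 13.9 mV

The load sits in parallel with R2, giving an effective lower resistance R2' = R2·R_L/(R2+R_L) = 13.07 kΩ.
Then V_out = V_s · R2'/(R1 + R2') = 42.5 × 13.07/39.97 = 13.89 mV.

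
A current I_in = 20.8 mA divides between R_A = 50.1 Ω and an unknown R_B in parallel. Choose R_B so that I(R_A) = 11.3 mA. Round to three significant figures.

The fraction through R_A equals R_B/(R_A+R_B).
11.3/20.8 = R_B/(R_A + R_B) → R_B = R_A · (0.5433)/(1 − 0.5433) = 50.1 × 1.189 = 59.59 Ω.

R_B ≈ 59.6 Ω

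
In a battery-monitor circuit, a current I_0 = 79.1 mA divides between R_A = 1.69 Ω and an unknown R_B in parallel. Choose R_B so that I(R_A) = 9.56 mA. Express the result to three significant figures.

Two-branch current divider: I_A = I_0 · R_B/(R_A + R_B).
With f = 0.1209, R_B = R_A · f/(1−f) = 1.69 × 0.1375 = 0.2323 Ω.

R_B ≈ 0.232 Ω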